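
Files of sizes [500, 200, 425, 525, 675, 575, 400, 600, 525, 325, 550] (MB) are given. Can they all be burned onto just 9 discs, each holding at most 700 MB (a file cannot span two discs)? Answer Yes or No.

Total = 5300 MB; ⌈5300/700⌉ = 8.
9 files each exceed half the capacity and cannot share a disc, forcing at least 9 discs.
The bound of 9 does not rule out 9, but exhaustive search shows no assignment into 9 discs of capacity 700 MB exists — the minimum is 10.

No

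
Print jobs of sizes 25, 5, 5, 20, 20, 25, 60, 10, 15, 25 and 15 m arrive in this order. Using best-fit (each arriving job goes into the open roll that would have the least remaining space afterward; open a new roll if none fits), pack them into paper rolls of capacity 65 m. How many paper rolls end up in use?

4

  25 → roll 1 (new)  [load 25/65]
  5 → roll 1  [load 30/65]
  5 → roll 1  [load 35/65]
  20 → roll 1  [load 55/65]
  20 → roll 2 (new)  [load 20/65]
  25 → roll 2  [load 45/65]
  60 → roll 3 (new)  [load 60/65]
  10 → roll 1  [load 65/65]
  15 → roll 2  [load 60/65]
  25 → roll 4 (new)  [load 25/65]
  15 → roll 4  [load 40/65]
4 paper rolls opened.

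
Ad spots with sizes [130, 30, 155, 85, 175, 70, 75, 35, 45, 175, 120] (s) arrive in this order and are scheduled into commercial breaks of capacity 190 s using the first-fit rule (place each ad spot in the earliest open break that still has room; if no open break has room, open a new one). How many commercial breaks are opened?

  130 → break 1 (new)  [load 130/190]
  30 → break 1  [load 160/190]
  155 → break 2 (new)  [load 155/190]
  85 → break 3 (new)  [load 85/190]
  175 → break 4 (new)  [load 175/190]
  70 → break 3  [load 155/190]
  75 → break 5 (new)  [load 75/190]
  35 → break 2  [load 190/190]
  45 → break 5  [load 120/190]
  175 → break 6 (new)  [load 175/190]
  120 → break 7 (new)  [load 120/190]
7 commercial breaks opened.

7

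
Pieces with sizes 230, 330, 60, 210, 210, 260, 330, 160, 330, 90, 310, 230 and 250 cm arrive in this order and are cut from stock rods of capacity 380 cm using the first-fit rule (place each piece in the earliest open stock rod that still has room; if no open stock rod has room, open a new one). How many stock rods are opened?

10

  230 → stock rod 1 (new)  [load 230/380]
  330 → stock rod 2 (new)  [load 330/380]
  60 → stock rod 1  [load 290/380]
  210 → stock rod 3 (new)  [load 210/380]
  210 → stock rod 4 (new)  [load 210/380]
  260 → stock rod 5 (new)  [load 260/380]
  330 → stock rod 6 (new)  [load 330/380]
  160 → stock rod 3  [load 370/380]
  330 → stock rod 7 (new)  [load 330/380]
  90 → stock rod 1  [load 380/380]
  310 → stock rod 8 (new)  [load 310/380]
  230 → stock rod 9 (new)  [load 230/380]
  250 → stock rod 10 (new)  [load 250/380]
10 stock rods opened.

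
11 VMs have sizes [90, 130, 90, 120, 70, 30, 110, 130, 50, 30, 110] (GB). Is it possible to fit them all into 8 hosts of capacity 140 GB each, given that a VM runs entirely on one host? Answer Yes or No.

Yes

A valid assignment using 8 hosts:
  host 1: 130 = 130
  host 2: 130 = 130
  host 3: 120 = 120
  host 4: 110 + 30 = 140
  host 5: 110 + 30 = 140
  host 6: 90 + 50 = 140
  host 7: 90 = 90
  host 8: 70 = 70
Every load is within 140 GB, so 8 hosts suffice.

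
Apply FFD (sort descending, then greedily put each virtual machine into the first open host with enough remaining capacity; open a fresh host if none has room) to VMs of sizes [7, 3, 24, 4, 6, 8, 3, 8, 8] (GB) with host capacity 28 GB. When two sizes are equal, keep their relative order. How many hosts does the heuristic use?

Sorted descending: 24, 8, 8, 8, 7, 6, 4, 3, 3.
  24 → host 1 (new)  [load 24/28]
  8 → host 2 (new)  [load 8/28]
  8 → host 2  [load 16/28]
  8 → host 2  [load 24/28]
  7 → host 3 (new)  [load 7/28]
  6 → host 3  [load 13/28]
  4 → host 1  [load 28/28]
  3 → host 2  [load 27/28]
  3 → host 3  [load 16/28]
3 hosts opened.

3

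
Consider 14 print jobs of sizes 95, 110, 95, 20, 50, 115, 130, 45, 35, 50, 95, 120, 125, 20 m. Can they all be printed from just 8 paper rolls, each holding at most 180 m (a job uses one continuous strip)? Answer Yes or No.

Yes

A valid assignment using 8 paper rolls:
  roll 1: 130 + 50 = 180
  roll 2: 125 + 50 = 175
  roll 3: 120 + 45 = 165
  roll 4: 115 + 35 + 20 = 170
  roll 5: 110 + 20 = 130
  roll 6: 95 = 95
  roll 7: 95 = 95
  roll 8: 95 = 95
Every load is within 180 m, so 8 paper rolls suffice.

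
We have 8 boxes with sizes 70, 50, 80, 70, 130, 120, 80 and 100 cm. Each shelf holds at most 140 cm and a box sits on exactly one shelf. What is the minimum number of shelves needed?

Total = 130 + 120 + 100 + 80 + 80 + 70 + 70 + 50 = 700 cm.
Lower bound: ⌈700/140⌉ = 5 shelves.
A packing using 6 shelves:
  shelf 1: 130 = 130
  shelf 2: 120 = 120
  shelf 3: 100 = 100
  shelf 4: 80 + 50 = 130
  shelf 5: 80 = 80
  shelf 6: 70 + 70 = 140
No arrangement into 5 shelves stays within capacity, so 6 is optimal.

6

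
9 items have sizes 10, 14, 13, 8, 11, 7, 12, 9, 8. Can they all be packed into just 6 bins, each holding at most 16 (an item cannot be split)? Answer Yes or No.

No

Total = 92; ⌈92/16⌉ = 6.
The bound of 6 does not rule out 6, but exhaustive search shows no assignment into 6 bins of capacity 16 exists — the minimum is 7.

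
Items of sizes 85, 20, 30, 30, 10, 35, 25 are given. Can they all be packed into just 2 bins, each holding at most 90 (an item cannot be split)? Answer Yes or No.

No

Total = 235; ⌈235/90⌉ = 3.
At least 3 bins are required, but only 2 are allowed.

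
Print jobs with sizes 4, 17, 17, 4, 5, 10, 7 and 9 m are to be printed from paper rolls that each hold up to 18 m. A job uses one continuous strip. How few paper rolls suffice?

5

Total = 17 + 17 + 10 + 9 + 7 + 5 + 4 + 4 = 73 m.
Lower bound: ⌈73/18⌉ = 5 paper rolls.
A packing using 5 paper rolls:
  roll 1: 17 = 17
  roll 2: 17 = 17
  roll 3: 10 + 7 = 17
  roll 4: 9 + 5 + 4 = 18
  roll 5: 4 = 4
This matches the lower bound, so 5 is optimal.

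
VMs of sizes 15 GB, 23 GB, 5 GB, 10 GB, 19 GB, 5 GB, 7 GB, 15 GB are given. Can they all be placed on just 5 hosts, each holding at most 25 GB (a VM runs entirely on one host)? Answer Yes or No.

Yes

A valid assignment using 5 hosts:
  host 1: 23 = 23
  host 2: 19 + 5 = 24
  host 3: 15 + 10 = 25
  host 4: 15 + 7 = 22
  host 5: 5 = 5
Every load is within 25 GB, so 5 hosts suffice.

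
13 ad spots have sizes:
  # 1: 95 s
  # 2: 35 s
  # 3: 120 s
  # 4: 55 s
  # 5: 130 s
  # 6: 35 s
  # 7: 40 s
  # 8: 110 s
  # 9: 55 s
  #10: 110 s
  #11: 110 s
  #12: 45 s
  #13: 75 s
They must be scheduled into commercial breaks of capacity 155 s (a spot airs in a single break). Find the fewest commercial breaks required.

7

Total = 130 + 120 + 110 + 110 + 110 + 95 + 75 + 55 + 55 + 45 + 40 + 35 + 35 = 1015 s.
Lower bound: ⌈1015/155⌉ = 7 commercial breaks.
A packing using 7 commercial breaks:
  break 1: 130 = 130
  break 2: 120 + 35 = 155
  break 3: 110 + 45 = 155
  break 4: 110 + 40 = 150
  break 5: 110 + 35 = 145
  break 6: 95 + 55 = 150
  break 7: 75 + 55 = 130
This matches the lower bound, so 7 is optimal.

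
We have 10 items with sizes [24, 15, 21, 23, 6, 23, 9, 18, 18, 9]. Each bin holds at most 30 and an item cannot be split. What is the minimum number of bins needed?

7

Total = 24 + 23 + 23 + 21 + 18 + 18 + 15 + 9 + 9 + 6 = 166.
Lower bound: ⌈166/30⌉ = 6 bins.
A packing using 7 bins:
  bin 1: 24 + 6 = 30
  bin 2: 23 = 23
  bin 3: 23 = 23
  bin 4: 21 + 9 = 30
  bin 5: 18 + 9 = 27
  bin 6: 18 = 18
  bin 7: 15 = 15
No arrangement into 6 bins stays within capacity, so 7 is optimal.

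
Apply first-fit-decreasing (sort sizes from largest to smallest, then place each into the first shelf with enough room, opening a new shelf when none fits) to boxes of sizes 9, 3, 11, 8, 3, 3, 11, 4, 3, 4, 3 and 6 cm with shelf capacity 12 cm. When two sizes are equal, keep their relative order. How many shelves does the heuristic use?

Sorted descending: 11, 11, 9, 8, 6, 4, 4, 3, 3, 3, 3, 3.
  11 → shelf 1 (new)  [load 11/12]
  11 → shelf 2 (new)  [load 11/12]
  9 → shelf 3 (new)  [load 9/12]
  8 → shelf 4 (new)  [load 8/12]
  6 → shelf 5 (new)  [load 6/12]
  4 → shelf 4  [load 12/12]
  4 → shelf 5  [load 10/12]
  3 → shelf 3  [load 12/12]
  3 → shelf 6 (new)  [load 3/12]
  3 → shelf 6  [load 6/12]
  3 → shelf 6  [load 9/12]
  3 → shelf 6  [load 12/12]
6 shelves opened.

6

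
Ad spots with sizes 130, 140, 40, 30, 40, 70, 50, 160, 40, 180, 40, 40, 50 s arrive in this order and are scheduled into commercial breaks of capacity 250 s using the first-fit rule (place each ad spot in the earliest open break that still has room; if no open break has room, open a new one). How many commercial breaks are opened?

  130 → break 1 (new)  [load 130/250]
  140 → break 2 (new)  [load 140/250]
  40 → break 1  [load 170/250]
  30 → break 1  [load 200/250]
  40 → break 1  [load 240/250]
  70 → break 2  [load 210/250]
  50 → break 3 (new)  [load 50/250]
  160 → break 3  [load 210/250]
  40 → break 2  [load 250/250]
  180 → break 4 (new)  [load 180/250]
  40 → break 3  [load 250/250]
  40 → break 4  [load 220/250]
  50 → break 5 (new)  [load 50/250]
5 commercial breaks opened.

5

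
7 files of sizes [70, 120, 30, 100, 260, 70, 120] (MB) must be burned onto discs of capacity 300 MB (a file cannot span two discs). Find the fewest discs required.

Total = 260 + 120 + 120 + 100 + 70 + 70 + 30 = 770 MB.
Lower bound: ⌈770/300⌉ = 3 discs.
A packing using 3 discs:
  disc 1: 260 + 30 = 290
  disc 2: 120 + 120 = 240
  disc 3: 100 + 70 + 70 = 240
This matches the lower bound, so 3 is optimal.

3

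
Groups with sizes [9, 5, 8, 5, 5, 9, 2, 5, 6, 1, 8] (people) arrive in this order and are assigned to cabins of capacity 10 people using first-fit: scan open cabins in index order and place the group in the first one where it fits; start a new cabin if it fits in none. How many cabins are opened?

  9 → cabin 1 (new)  [load 9/10]
  5 → cabin 2 (new)  [load 5/10]
  8 → cabin 3 (new)  [load 8/10]
  5 → cabin 2  [load 10/10]
  5 → cabin 4 (new)  [load 5/10]
  9 → cabin 5 (new)  [load 9/10]
  2 → cabin 3  [load 10/10]
  5 → cabin 4  [load 10/10]
  6 → cabin 6 (new)  [load 6/10]
  1 → cabin 1  [load 10/10]
  8 → cabin 7 (new)  [load 8/10]
7 cabins opened.

7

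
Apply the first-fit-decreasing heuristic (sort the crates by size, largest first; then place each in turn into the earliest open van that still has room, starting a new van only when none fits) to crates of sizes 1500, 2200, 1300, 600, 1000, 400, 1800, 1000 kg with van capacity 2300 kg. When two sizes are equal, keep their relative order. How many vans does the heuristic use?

Sorted descending: 2200, 1800, 1500, 1300, 1000, 1000, 600, 400.
  2200 → van 1 (new)  [load 2200/2300]
  1800 → van 2 (new)  [load 1800/2300]
  1500 → van 3 (new)  [load 1500/2300]
  1300 → van 4 (new)  [load 1300/2300]
  1000 → van 4  [load 2300/2300]
  1000 → van 5 (new)  [load 1000/2300]
  600 → van 3  [load 2100/2300]
  400 → van 2  [load 2200/2300]
5 vans opened.

5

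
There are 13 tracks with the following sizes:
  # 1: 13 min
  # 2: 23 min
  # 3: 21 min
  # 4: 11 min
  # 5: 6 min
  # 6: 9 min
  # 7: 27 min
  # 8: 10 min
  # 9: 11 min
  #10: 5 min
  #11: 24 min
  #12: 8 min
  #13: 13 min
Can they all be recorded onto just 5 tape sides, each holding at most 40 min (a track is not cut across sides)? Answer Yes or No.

Yes

A valid assignment using 5 tape sides:
  side 1: 27 + 13 = 40
  side 2: 24 + 13 = 37
  side 3: 23 + 11 + 6 = 40
  side 4: 21 + 11 + 8 = 40
  side 5: 10 + 9 + 5 = 24
Every load is within 40 min, so 5 tape sides suffice.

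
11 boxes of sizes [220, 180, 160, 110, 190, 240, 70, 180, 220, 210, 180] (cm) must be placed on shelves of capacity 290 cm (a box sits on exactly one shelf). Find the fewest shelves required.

9

Total = 240 + 220 + 220 + 210 + 190 + 180 + 180 + 180 + 160 + 110 + 70 = 1960 cm.
Lower bound: ⌈1960/290⌉ = 7 shelves.
Also, 9 boxes each exceed 145 cm, and no two of those can share a shelf, so at least 9 shelves are needed.
A packing using 9 shelves:
  shelf 1: 240 = 240
  shelf 2: 220 + 70 = 290
  shelf 3: 220 = 220
  shelf 4: 210 = 210
  shelf 5: 190 = 190
  shelf 6: 180 + 110 = 290
  shelf 7: 180 = 180
  shelf 8: 180 = 180
  shelf 9: 160 = 160
This matches the lower bound, so 9 is optimal.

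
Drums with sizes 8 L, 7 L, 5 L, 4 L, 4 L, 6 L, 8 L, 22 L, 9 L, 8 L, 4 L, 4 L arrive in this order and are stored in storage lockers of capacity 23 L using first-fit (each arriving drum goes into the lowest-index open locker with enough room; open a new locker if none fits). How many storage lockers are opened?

5

  8 → locker 1 (new)  [load 8/23]
  7 → locker 1  [load 15/23]
  5 → locker 1  [load 20/23]
  4 → locker 2 (new)  [load 4/23]
  4 → locker 2  [load 8/23]
  6 → locker 2  [load 14/23]
  8 → locker 2  [load 22/23]
  22 → locker 3 (new)  [load 22/23]
  9 → locker 4 (new)  [load 9/23]
  8 → locker 4  [load 17/23]
  4 → locker 4  [load 21/23]
  4 → locker 5 (new)  [load 4/23]
5 storage lockers opened.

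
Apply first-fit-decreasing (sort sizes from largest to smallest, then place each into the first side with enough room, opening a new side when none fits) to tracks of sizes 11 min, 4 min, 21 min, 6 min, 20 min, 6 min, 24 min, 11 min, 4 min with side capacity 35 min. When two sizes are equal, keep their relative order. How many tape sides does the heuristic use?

Sorted descending: 24, 21, 20, 11, 11, 6, 6, 4, 4.
  24 → side 1 (new)  [load 24/35]
  21 → side 2 (new)  [load 21/35]
  20 → side 3 (new)  [load 20/35]
  11 → side 1  [load 35/35]
  11 → side 2  [load 32/35]
  6 → side 3  [load 26/35]
  6 → side 3  [load 32/35]
  4 → side 4 (new)  [load 4/35]
  4 → side 4  [load 8/35]
4 tape sides opened.

4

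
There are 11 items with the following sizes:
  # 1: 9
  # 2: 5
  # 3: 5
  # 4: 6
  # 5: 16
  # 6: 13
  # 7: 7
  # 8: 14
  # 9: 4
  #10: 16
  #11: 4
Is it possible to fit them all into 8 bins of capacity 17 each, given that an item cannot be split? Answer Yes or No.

A valid assignment using 7 bins:
  bin 1: 16 = 16
  bin 2: 16 = 16
  bin 3: 14 = 14
  bin 4: 13 + 4 = 17
  bin 5: 9 + 7 = 16
  bin 6: 6 + 5 + 5 = 16
  bin 7: 4 = 4
That uses only 7 ≤ 8, so 8 bins are enough.

Yes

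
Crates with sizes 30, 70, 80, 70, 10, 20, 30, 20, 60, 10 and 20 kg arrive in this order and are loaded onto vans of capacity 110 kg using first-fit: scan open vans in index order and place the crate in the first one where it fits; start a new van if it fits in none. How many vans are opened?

4

  30 → van 1 (new)  [load 30/110]
  70 → van 1  [load 100/110]
  80 → van 2 (new)  [load 80/110]
  70 → van 3 (new)  [load 70/110]
  10 → van 1  [load 110/110]
  20 → van 2  [load 100/110]
  30 → van 3  [load 100/110]
  20 → van 4 (new)  [load 20/110]
  60 → van 4  [load 80/110]
  10 → van 2  [load 110/110]
  20 → van 4  [load 100/110]
4 vans opened.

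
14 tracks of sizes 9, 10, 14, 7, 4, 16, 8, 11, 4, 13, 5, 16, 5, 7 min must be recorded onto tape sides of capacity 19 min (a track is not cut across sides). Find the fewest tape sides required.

8

Total = 16 + 16 + 14 + 13 + 11 + 10 + 9 + 8 + 7 + 7 + 5 + 5 + 4 + 4 = 129 min.
Lower bound: ⌈129/19⌉ = 7 tape sides.
A packing using 8 tape sides:
  side 1: 16 = 16
  side 2: 16 = 16
  side 3: 14 + 5 = 19
  side 4: 13 + 5 = 18
  side 5: 11 + 8 = 19
  side 6: 10 + 9 = 19
  side 7: 7 + 7 + 4 = 18
  side 8: 4 = 4
No arrangement into 7 tape sides stays within capacity, so 8 is optimal.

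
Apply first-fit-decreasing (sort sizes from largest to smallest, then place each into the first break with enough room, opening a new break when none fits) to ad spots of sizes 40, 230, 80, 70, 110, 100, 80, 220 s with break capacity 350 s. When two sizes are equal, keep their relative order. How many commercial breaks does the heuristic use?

3

Sorted descending: 230, 220, 110, 100, 80, 80, 70, 40.
  230 → break 1 (new)  [load 230/350]
  220 → break 2 (new)  [load 220/350]
  110 → break 1  [load 340/350]
  100 → break 2  [load 320/350]
  80 → break 3 (new)  [load 80/350]
  80 → break 3  [load 160/350]
  70 → break 3  [load 230/350]
  40 → break 3  [load 270/350]
3 commercial breaks opened.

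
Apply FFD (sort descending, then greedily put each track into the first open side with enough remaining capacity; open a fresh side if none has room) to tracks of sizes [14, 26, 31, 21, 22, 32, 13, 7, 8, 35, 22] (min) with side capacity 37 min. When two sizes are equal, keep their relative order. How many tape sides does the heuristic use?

7

Sorted descending: 35, 32, 31, 26, 22, 22, 21, 14, 13, 8, 7.
  35 → side 1 (new)  [load 35/37]
  32 → side 2 (new)  [load 32/37]
  31 → side 3 (new)  [load 31/37]
  26 → side 4 (new)  [load 26/37]
  22 → side 5 (new)  [load 22/37]
  22 → side 6 (new)  [load 22/37]
  21 → side 7 (new)  [load 21/37]
  14 → side 5  [load 36/37]
  13 → side 6  [load 35/37]
  8 → side 4  [load 34/37]
  7 → side 7  [load 28/37]
7 tape sides opened.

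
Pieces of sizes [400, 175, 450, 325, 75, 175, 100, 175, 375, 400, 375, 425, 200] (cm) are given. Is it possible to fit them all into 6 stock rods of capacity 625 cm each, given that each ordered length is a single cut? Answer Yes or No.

Total = 3650 cm; ⌈3650/625⌉ = 6.
7 pieces each exceed half the capacity and cannot share a stock rod, forcing at least 7 stock rods.
At least 7 stock rods are required, but only 6 are allowed.

No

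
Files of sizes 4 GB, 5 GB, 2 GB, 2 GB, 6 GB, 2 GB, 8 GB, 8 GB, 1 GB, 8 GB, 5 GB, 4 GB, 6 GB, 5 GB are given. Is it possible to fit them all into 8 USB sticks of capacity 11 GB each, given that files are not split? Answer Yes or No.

Yes

A valid assignment using 7 USB sticks:
  USB stick 1: 8 + 2 + 1 = 11
  USB stick 2: 8 + 2 = 10
  USB stick 3: 8 + 2 = 10
  USB stick 4: 6 + 5 = 11
  USB stick 5: 6 + 5 = 11
  USB stick 6: 5 + 4 = 9
  USB stick 7: 4 = 4
That uses only 7 ≤ 8, so 8 USB sticks are enough.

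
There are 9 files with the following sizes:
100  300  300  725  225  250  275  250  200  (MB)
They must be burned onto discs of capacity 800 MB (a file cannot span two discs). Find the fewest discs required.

Total = 725 + 300 + 300 + 275 + 250 + 250 + 225 + 200 + 100 = 2625 MB.
Lower bound: ⌈2625/800⌉ = 4 discs.
A packing using 4 discs:
  disc 1: 725 = 725
  disc 2: 300 + 300 + 200 = 800
  disc 3: 275 + 250 + 250 = 775
  disc 4: 225 + 100 = 325
This matches the lower bound, so 4 is optimal.

4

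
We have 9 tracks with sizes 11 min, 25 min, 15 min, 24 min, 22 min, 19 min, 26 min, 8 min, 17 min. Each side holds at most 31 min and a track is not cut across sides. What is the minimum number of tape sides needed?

7

Total = 26 + 25 + 24 + 22 + 19 + 17 + 15 + 11 + 8 = 167 min.
Lower bound: ⌈167/31⌉ = 6 tape sides.
A packing using 7 tape sides:
  side 1: 26 = 26
  side 2: 25 = 25
  side 3: 24 = 24
  side 4: 22 + 8 = 30
  side 5: 19 + 11 = 30
  side 6: 17 = 17
  side 7: 15 = 15
No arrangement into 6 tape sides stays within capacity, so 7 is optimal.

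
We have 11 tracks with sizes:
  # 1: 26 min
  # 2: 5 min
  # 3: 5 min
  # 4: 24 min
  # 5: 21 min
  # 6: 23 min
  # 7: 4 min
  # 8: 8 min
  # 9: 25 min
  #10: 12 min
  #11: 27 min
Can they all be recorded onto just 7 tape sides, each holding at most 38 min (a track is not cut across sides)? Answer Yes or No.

Yes

A valid assignment using 6 tape sides:
  side 1: 27 + 8 = 35
  side 2: 26 + 12 = 38
  side 3: 25 + 5 + 5 = 35
  side 4: 24 + 4 = 28
  side 5: 23 = 23
  side 6: 21 = 21
That uses only 6 ≤ 7, so 7 tape sides are enough.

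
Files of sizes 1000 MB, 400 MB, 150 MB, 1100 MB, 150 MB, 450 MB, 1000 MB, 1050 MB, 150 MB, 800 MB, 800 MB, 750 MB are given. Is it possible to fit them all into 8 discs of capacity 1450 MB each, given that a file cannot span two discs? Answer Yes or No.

A valid assignment using 7 discs:
  disc 1: 1100 + 150 + 150 = 1400
  disc 2: 1050 + 400 = 1450
  disc 3: 1000 + 450 = 1450
  disc 4: 1000 + 150 = 1150
  disc 5: 800 = 800
  disc 6: 800 = 800
  disc 7: 750 = 750
That uses only 7 ≤ 8, so 8 discs are enough.

Yes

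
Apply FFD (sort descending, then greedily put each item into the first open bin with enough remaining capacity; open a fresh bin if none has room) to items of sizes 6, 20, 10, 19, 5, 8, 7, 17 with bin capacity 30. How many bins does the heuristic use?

Sorted descending: 20, 19, 17, 10, 8, 7, 6, 5.
  20 → bin 1 (new)  [load 20/30]
  19 → bin 2 (new)  [load 19/30]
  17 → bin 3 (new)  [load 17/30]
  10 → bin 1  [load 30/30]
  8 → bin 2  [load 27/30]
  7 → bin 3  [load 24/30]
  6 → bin 3  [load 30/30]
  5 → bin 4 (new)  [load 5/30]
4 bins opened.

4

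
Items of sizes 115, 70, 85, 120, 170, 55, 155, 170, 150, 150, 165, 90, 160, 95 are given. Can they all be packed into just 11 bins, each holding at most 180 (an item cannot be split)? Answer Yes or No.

Yes

A valid assignment using 11 bins:
  bin 1: 170 = 170
  bin 2: 170 = 170
  bin 3: 165 = 165
  bin 4: 160 = 160
  bin 5: 155 = 155
  bin 6: 150 = 150
  bin 7: 150 = 150
  bin 8: 120 + 55 = 175
  bin 9: 115 = 115
  bin 10: 95 + 85 = 180
  bin 11: 90 + 70 = 160
Every load is within 180, so 11 bins suffice.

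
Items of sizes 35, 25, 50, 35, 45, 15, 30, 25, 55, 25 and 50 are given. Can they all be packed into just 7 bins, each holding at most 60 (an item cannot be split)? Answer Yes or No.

Yes

A valid assignment using 7 bins:
  bin 1: 55 = 55
  bin 2: 50 = 50
  bin 3: 50 = 50
  bin 4: 45 + 15 = 60
  bin 5: 35 + 25 = 60
  bin 6: 35 + 25 = 60
  bin 7: 30 + 25 = 55
Every load is within 60, so 7 bins suffice.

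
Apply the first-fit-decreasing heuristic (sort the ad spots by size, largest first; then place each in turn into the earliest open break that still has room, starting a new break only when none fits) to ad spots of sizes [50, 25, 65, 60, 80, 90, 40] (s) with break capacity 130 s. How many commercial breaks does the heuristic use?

Sorted descending: 90, 80, 65, 60, 50, 40, 25.
  90 → break 1 (new)  [load 90/130]
  80 → break 2 (new)  [load 80/130]
  65 → break 3 (new)  [load 65/130]
  60 → break 3  [load 125/130]
  50 → break 2  [load 130/130]
  40 → break 1  [load 130/130]
  25 → break 4 (new)  [load 25/130]
4 commercial breaks opened.

4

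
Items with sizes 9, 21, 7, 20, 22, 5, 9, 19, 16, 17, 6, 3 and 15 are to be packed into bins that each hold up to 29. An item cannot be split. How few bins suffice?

Total = 22 + 21 + 20 + 19 + 17 + 16 + 15 + 9 + 9 + 7 + 6 + 5 + 3 = 169.
Lower bound: ⌈169/29⌉ = 6 bins.
Also, 7 items each exceed 29/2, and no two of those can share a bin, so at least 7 bins are needed.
A packing using 7 bins:
  bin 1: 22 + 7 = 29
  bin 2: 21 + 6 = 27
  bin 3: 20 + 9 = 29
  bin 4: 19 + 9 = 28
  bin 5: 17 + 5 + 3 = 25
  bin 6: 16 = 16
  bin 7: 15 = 15
This matches the lower bound, so 7 is optimal.

7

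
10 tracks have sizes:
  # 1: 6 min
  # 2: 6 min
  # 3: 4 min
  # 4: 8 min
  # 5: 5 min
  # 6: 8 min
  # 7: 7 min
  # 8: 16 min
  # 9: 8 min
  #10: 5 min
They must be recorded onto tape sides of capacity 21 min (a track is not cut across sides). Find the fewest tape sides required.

4

Total = 16 + 8 + 8 + 8 + 7 + 6 + 6 + 5 + 5 + 4 = 73 min.
Lower bound: ⌈73/21⌉ = 4 tape sides.
A packing using 4 tape sides:
  side 1: 16 + 5 = 21
  side 2: 8 + 8 + 5 = 21
  side 3: 8 + 7 + 6 = 21
  side 4: 6 + 4 = 10
This matches the lower bound, so 4 is optimal.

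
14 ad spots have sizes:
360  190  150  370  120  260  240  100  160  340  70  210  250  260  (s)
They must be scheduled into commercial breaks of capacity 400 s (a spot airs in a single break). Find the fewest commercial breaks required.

9

Total = 370 + 360 + 340 + 260 + 260 + 250 + 240 + 210 + 190 + 160 + 150 + 120 + 100 + 70 = 3080 s.
Lower bound: ⌈3080/400⌉ = 8 commercial breaks.
A packing using 9 commercial breaks:
  break 1: 370 = 370
  break 2: 360 = 360
  break 3: 340 = 340
  break 4: 260 + 120 = 380
  break 5: 260 + 100 = 360
  break 6: 250 + 150 = 400
  break 7: 240 + 160 = 400
  break 8: 210 + 190 = 400
  break 9: 70 = 70
No arrangement into 8 commercial breaks stays within capacity, so 9 is optimal.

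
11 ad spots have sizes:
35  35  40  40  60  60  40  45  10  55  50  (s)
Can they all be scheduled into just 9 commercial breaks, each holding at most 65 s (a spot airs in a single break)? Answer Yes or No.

Total = 470 s; ⌈470/65⌉ = 8.
10 ad spots each exceed half the capacity and cannot share a break, forcing at least 10 commercial breaks.
At least 10 commercial breaks are required, but only 9 are allowed.

No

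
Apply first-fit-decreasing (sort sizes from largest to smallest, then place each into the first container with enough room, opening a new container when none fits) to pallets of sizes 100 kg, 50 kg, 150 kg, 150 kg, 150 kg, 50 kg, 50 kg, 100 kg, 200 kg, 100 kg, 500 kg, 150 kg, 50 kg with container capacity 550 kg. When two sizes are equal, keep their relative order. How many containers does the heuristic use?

Sorted descending: 500, 200, 150, 150, 150, 150, 100, 100, 100, 50, 50, 50, 50.
  500 → container 1 (new)  [load 500/550]
  200 → container 2 (new)  [load 200/550]
  150 → container 2  [load 350/550]
  150 → container 2  [load 500/550]
  150 → container 3 (new)  [load 150/550]
  150 → container 3  [load 300/550]
  100 → container 3  [load 400/550]
  100 → container 3  [load 500/550]
  100 → container 4 (new)  [load 100/550]
  50 → container 1  [load 550/550]
  50 → container 2  [load 550/550]
  50 → container 3  [load 550/550]
  50 → container 4  [load 150/550]
4 containers opened.

4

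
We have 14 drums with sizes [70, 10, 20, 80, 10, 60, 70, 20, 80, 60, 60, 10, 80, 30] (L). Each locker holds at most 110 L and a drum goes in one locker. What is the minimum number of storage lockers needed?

8

Total = 80 + 80 + 80 + 70 + 70 + 60 + 60 + 60 + 30 + 20 + 20 + 10 + 10 + 10 = 660 L.
Lower bound: ⌈660/110⌉ = 6 storage lockers.
Also, 8 drums each exceed 55 L, and no two of those can share a locker, so at least 8 storage lockers are needed.
A packing using 8 storage lockers:
  locker 1: 80 + 30 = 110
  locker 2: 80 + 20 + 10 = 110
  locker 3: 80 + 20 + 10 = 110
  locker 4: 70 + 10 = 80
  locker 5: 70 = 70
  locker 6: 60 = 60
  locker 7: 60 = 60
  locker 8: 60 = 60
This matches the lower bound, so 8 is optimal.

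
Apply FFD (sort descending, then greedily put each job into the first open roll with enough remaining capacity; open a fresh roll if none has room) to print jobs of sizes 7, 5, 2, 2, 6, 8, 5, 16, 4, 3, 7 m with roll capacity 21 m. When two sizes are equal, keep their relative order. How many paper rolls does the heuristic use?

4

Sorted descending: 16, 8, 7, 7, 6, 5, 5, 4, 3, 2, 2.
  16 → roll 1 (new)  [load 16/21]
  8 → roll 2 (new)  [load 8/21]
  7 → roll 2  [load 15/21]
  7 → roll 3 (new)  [load 7/21]
  6 → roll 2  [load 21/21]
  5 → roll 1  [load 21/21]
  5 → roll 3  [load 12/21]
  4 → roll 3  [load 16/21]
  3 → roll 3  [load 19/21]
  2 → roll 3  [load 21/21]
  2 → roll 4 (new)  [load 2/21]
4 paper rolls opened.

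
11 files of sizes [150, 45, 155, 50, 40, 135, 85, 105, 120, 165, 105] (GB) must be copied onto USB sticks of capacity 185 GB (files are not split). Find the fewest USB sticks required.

8

Total = 165 + 155 + 150 + 135 + 120 + 105 + 105 + 85 + 50 + 45 + 40 = 1155 GB.
Lower bound: ⌈1155/185⌉ = 7 USB sticks.
A packing using 8 USB sticks:
  USB stick 1: 165 = 165
  USB stick 2: 155 = 155
  USB stick 3: 150 = 150
  USB stick 4: 135 + 50 = 185
  USB stick 5: 120 + 45 = 165
  USB stick 6: 105 + 40 = 145
  USB stick 7: 105 = 105
  USB stick 8: 85 = 85
No arrangement into 7 USB sticks stays within capacity, so 8 is optimal.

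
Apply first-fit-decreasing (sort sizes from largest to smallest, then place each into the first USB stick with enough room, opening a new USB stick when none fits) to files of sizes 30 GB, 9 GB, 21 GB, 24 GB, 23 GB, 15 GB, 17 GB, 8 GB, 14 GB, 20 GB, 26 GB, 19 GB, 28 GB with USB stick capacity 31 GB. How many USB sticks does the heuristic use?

Sorted descending: 30, 28, 26, 24, 23, 21, 20, 19, 17, 15, 14, 9, 8.
  30 → USB stick 1 (new)  [load 30/31]
  28 → USB stick 2 (new)  [load 28/31]
  26 → USB stick 3 (new)  [load 26/31]
  24 → USB stick 4 (new)  [load 24/31]
  23 → USB stick 5 (new)  [load 23/31]
  21 → USB stick 6 (new)  [load 21/31]
  20 → USB stick 7 (new)  [load 20/31]
  19 → USB stick 8 (new)  [load 19/31]
  17 → USB stick 9 (new)  [load 17/31]
  15 → USB stick 10 (new)  [load 15/31]
  14 → USB stick 9  [load 31/31]
  9 → USB stick 6  [load 30/31]
  8 → USB stick 5  [load 31/31]
10 USB sticks opened.

10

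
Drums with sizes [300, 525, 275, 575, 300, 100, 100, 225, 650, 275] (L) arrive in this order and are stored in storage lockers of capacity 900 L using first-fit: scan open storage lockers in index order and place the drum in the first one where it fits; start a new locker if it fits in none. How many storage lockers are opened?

  300 → locker 1 (new)  [load 300/900]
  525 → locker 1  [load 825/900]
  275 → locker 2 (new)  [load 275/900]
  575 → locker 2  [load 850/900]
  300 → locker 3 (new)  [load 300/900]
  100 → locker 3  [load 400/900]
  100 → locker 3  [load 500/900]
  225 → locker 3  [load 725/900]
  650 → locker 4 (new)  [load 650/900]
  275 → locker 5 (new)  [load 275/900]
5 storage lockers opened.

5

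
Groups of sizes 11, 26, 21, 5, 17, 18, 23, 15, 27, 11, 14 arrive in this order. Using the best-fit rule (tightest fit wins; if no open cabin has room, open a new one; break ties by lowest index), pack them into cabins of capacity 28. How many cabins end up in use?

  11 → cabin 1 (new)  [load 11/28]
  26 → cabin 2 (new)  [load 26/28]
  21 → cabin 3 (new)  [load 21/28]
  5 → cabin 3  [load 26/28]
  17 → cabin 1  [load 28/28]
  18 → cabin 4 (new)  [load 18/28]
  23 → cabin 5 (new)  [load 23/28]
  15 → cabin 6 (new)  [load 15/28]
  27 → cabin 7 (new)  [load 27/28]
  11 → cabin 6  [load 26/28]
  14 → cabin 8 (new)  [load 14/28]
8 cabins opened.

8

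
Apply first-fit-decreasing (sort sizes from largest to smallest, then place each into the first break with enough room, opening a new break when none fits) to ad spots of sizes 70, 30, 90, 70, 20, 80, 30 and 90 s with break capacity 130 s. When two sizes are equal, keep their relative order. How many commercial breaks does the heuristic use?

Sorted descending: 90, 90, 80, 70, 70, 30, 30, 20.
  90 → break 1 (new)  [load 90/130]
  90 → break 2 (new)  [load 90/130]
  80 → break 3 (new)  [load 80/130]
  70 → break 4 (new)  [load 70/130]
  70 → break 5 (new)  [load 70/130]
  30 → break 1  [load 120/130]
  30 → break 2  [load 120/130]
  20 → break 3  [load 100/130]
5 commercial breaks opened.

5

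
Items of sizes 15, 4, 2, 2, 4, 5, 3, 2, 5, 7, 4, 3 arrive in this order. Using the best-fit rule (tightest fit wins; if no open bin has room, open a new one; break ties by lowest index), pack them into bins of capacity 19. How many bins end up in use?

  15 → bin 1 (new)  [load 15/19]
  4 → bin 1  [load 19/19]
  2 → bin 2 (new)  [load 2/19]
  2 → bin 2  [load 4/19]
  4 → bin 2  [load 8/19]
  5 → bin 2  [load 13/19]
  3 → bin 2  [load 16/19]
  2 → bin 2  [load 18/19]
  5 → bin 3 (new)  [load 5/19]
  7 → bin 3  [load 12/19]
  4 → bin 3  [load 16/19]
  3 → bin 3  [load 19/19]
3 bins opened.

3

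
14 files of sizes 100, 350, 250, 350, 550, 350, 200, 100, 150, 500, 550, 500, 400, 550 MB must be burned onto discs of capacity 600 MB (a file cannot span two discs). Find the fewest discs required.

Total = 550 + 550 + 550 + 500 + 500 + 400 + 350 + 350 + 350 + 250 + 200 + 150 + 100 + 100 = 4900 MB.
Lower bound: ⌈4900/600⌉ = 9 discs.
A packing using 9 discs:
  disc 1: 550 = 550
  disc 2: 550 = 550
  disc 3: 550 = 550
  disc 4: 500 + 100 = 600
  disc 5: 500 + 100 = 600
  disc 6: 400 + 200 = 600
  disc 7: 350 + 250 = 600
  disc 8: 350 + 150 = 500
  disc 9: 350 = 350
This matches the lower bound, so 9 is optimal.

9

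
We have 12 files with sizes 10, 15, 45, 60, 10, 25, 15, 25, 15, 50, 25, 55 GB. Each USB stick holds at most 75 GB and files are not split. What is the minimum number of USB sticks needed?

Total = 60 + 55 + 50 + 45 + 25 + 25 + 25 + 15 + 15 + 15 + 10 + 10 = 350 GB.
Lower bound: ⌈350/75⌉ = 5 USB sticks.
A packing using 5 USB sticks:
  USB stick 1: 60 + 15 = 75
  USB stick 2: 55 + 15 = 70
  USB stick 3: 50 + 25 = 75
  USB stick 4: 45 + 25 = 70
  USB stick 5: 25 + 15 + 10 + 10 = 60
This matches the lower bound, so 5 is optimal.

5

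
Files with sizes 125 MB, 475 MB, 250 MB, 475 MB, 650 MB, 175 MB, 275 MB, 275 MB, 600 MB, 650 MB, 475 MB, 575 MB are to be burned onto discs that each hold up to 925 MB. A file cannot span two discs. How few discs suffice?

7

Total = 650 + 650 + 600 + 575 + 475 + 475 + 475 + 275 + 275 + 250 + 175 + 125 = 5000 MB.
Lower bound: ⌈5000/925⌉ = 6 discs.
Also, 7 files each exceed 925/2 MB, and no two of those can share a disc, so at least 7 discs are needed.
A packing using 7 discs:
  disc 1: 650 + 275 = 925
  disc 2: 650 + 275 = 925
  disc 3: 600 + 250 = 850
  disc 4: 575 + 175 + 125 = 875
  disc 5: 475 = 475
  disc 6: 475 = 475
  disc 7: 475 = 475
This matches the lower bound, so 7 is optimal.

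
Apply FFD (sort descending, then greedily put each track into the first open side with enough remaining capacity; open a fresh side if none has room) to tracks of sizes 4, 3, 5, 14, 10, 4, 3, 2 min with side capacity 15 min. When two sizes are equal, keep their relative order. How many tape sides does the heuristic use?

Sorted descending: 14, 10, 5, 4, 4, 3, 3, 2.
  14 → side 1 (new)  [load 14/15]
  10 → side 2 (new)  [load 10/15]
  5 → side 2  [load 15/15]
  4 → side 3 (new)  [load 4/15]
  4 → side 3  [load 8/15]
  3 → side 3  [load 11/15]
  3 → side 3  [load 14/15]
  2 → side 4 (new)  [load 2/15]
4 tape sides opened.

4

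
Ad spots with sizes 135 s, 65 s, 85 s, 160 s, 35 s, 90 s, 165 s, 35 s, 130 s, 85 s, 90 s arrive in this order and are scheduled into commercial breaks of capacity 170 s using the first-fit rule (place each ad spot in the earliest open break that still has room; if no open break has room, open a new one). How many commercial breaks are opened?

8

  135 → break 1 (new)  [load 135/170]
  65 → break 2 (new)  [load 65/170]
  85 → break 2  [load 150/170]
  160 → break 3 (new)  [load 160/170]
  35 → break 1  [load 170/170]
  90 → break 4 (new)  [load 90/170]
  165 → break 5 (new)  [load 165/170]
  35 → break 4  [load 125/170]
  130 → break 6 (new)  [load 130/170]
  85 → break 7 (new)  [load 85/170]
  90 → break 8 (new)  [load 90/170]
8 commercial breaks opened.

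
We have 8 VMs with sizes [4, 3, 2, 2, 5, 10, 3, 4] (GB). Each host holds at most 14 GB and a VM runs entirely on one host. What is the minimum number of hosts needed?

Total = 10 + 5 + 4 + 4 + 3 + 3 + 2 + 2 = 33 GB.
Lower bound: ⌈33/14⌉ = 3 hosts.
A packing using 3 hosts:
  host 1: 10 + 4 = 14
  host 2: 5 + 4 + 3 + 2 = 14
  host 3: 3 + 2 = 5
This matches the lower bound, so 3 is optimal.

3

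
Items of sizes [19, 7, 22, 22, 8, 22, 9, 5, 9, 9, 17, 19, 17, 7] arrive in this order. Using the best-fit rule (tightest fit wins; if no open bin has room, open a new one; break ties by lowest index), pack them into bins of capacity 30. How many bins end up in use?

8

  19 → bin 1 (new)  [load 19/30]
  7 → bin 1  [load 26/30]
  22 → bin 2 (new)  [load 22/30]
  22 → bin 3 (new)  [load 22/30]
  8 → bin 2  [load 30/30]
  22 → bin 4 (new)  [load 22/30]
  9 → bin 5 (new)  [load 9/30]
  5 → bin 3  [load 27/30]
  9 → bin 5  [load 18/30]
  9 → bin 5  [load 27/30]
  17 → bin 6 (new)  [load 17/30]
  19 → bin 7 (new)  [load 19/30]
  17 → bin 8 (new)  [load 17/30]
  7 → bin 4  [load 29/30]
8 bins opened.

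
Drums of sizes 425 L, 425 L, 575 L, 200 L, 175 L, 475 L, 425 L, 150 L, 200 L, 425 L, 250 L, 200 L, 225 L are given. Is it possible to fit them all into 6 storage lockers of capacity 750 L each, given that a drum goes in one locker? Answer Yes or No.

Total = 4150 L; ⌈4150/750⌉ = 6.
The bound of 6 does not rule out 6, but exhaustive search shows no assignment into 6 storage lockers of capacity 750 L exists — the minimum is 7.

No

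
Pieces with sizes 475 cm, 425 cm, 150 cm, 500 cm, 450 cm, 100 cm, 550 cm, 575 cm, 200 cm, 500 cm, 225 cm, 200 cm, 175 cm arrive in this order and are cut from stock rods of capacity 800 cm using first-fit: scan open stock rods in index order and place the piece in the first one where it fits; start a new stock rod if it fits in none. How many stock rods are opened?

  475 → stock rod 1 (new)  [load 475/800]
  425 → stock rod 2 (new)  [load 425/800]
  150 → stock rod 1  [load 625/800]
  500 → stock rod 3 (new)  [load 500/800]
  450 → stock rod 4 (new)  [load 450/800]
  100 → stock rod 1  [load 725/800]
  550 → stock rod 5 (new)  [load 550/800]
  575 → stock rod 6 (new)  [load 575/800]
  200 → stock rod 2  [load 625/800]
  500 → stock rod 7 (new)  [load 500/800]
  225 → stock rod 3  [load 725/800]
  200 → stock rod 4  [load 650/800]
  175 → stock rod 2  [load 800/800]
7 stock rods opened.

7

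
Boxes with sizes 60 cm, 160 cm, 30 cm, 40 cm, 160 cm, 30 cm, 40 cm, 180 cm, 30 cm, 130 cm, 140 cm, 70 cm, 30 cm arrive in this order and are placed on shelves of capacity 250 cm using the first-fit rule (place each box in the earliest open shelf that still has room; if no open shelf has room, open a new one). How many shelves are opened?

5

  60 → shelf 1 (new)  [load 60/250]
  160 → shelf 1  [load 220/250]
  30 → shelf 1  [load 250/250]
  40 → shelf 2 (new)  [load 40/250]
  160 → shelf 2  [load 200/250]
  30 → shelf 2  [load 230/250]
  40 → shelf 3 (new)  [load 40/250]
  180 → shelf 3  [load 220/250]
  30 → shelf 3  [load 250/250]
  130 → shelf 4 (new)  [load 130/250]
  140 → shelf 5 (new)  [load 140/250]
  70 → shelf 4  [load 200/250]
  30 → shelf 4  [load 230/250]
5 shelves opened.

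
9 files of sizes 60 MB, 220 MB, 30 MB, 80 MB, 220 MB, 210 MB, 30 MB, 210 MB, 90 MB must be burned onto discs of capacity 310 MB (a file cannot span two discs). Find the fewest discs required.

Total = 220 + 220 + 210 + 210 + 90 + 80 + 60 + 30 + 30 = 1150 MB.
Lower bound: ⌈1150/310⌉ = 4 discs.
A packing using 4 discs:
  disc 1: 220 + 90 = 310
  disc 2: 220 + 80 = 300
  disc 3: 210 + 60 + 30 = 300
  disc 4: 210 + 30 = 240
This matches the lower bound, so 4 is optimal.

4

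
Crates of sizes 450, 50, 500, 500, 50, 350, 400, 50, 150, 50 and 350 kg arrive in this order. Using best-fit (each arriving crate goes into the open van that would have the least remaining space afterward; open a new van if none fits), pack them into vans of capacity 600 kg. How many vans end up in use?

6

  450 → van 1 (new)  [load 450/600]
  50 → van 1  [load 500/600]
  500 → van 2 (new)  [load 500/600]
  500 → van 3 (new)  [load 500/600]
  50 → van 1  [load 550/600]
  350 → van 4 (new)  [load 350/600]
  400 → van 5 (new)  [load 400/600]
  50 → van 1  [load 600/600]
  150 → van 5  [load 550/600]
  50 → van 5  [load 600/600]
  350 → van 6 (new)  [load 350/600]
6 vans opened.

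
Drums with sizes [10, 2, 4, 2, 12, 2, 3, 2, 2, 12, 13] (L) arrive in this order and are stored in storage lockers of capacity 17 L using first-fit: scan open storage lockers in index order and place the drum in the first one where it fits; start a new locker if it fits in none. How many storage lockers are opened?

  10 → locker 1 (new)  [load 10/17]
  2 → locker 1  [load 12/17]
  4 → locker 1  [load 16/17]
  2 → locker 2 (new)  [load 2/17]
  12 → locker 2  [load 14/17]
  2 → locker 2  [load 16/17]
  3 → locker 3 (new)  [load 3/17]
  2 → locker 3  [load 5/17]
  2 → locker 3  [load 7/17]
  12 → locker 4 (new)  [load 12/17]
  13 → locker 5 (new)  [load 13/17]
5 storage lockers opened.

5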